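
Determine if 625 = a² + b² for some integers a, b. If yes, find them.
0² + 25² (a=0, b=25)

Factorization: 625 = 5^4
By Fermat: n is sum of two squares iff every prime p ≡ 3 (mod 4) appears to even power.
All primes ≡ 3 (mod 4) appear to even power.
Search a = 0, 1, 2, … for 625 - a² a perfect square: first hit at a = 0: 625 - 0 = 625 = 25².
625 = 0² + 25² = 0 + 625 ✓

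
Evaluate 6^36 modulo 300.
156

Repeated squaring. Binary of 36 = 100100.
6^1 ≡ 6 (mod 300); 6^2 ≡ 36 (mod 300); 6^4 ≡ 96 (mod 300); 6^8 ≡ 216 (mod 300); 6^16 ≡ 156 (mod 300); 6^32 ≡ 36 (mod 300)
6^36 = 6^4 × 6^32 ≡ 156 (mod 300)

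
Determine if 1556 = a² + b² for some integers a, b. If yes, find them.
20² + 34² (a=20, b=34)

Factorization: 1556 = 2^2 × 389
By Fermat: n is sum of two squares iff every prime p ≡ 3 (mod 4) appears to even power.
All primes ≡ 3 (mod 4) appear to even power.
Search a = 0, 1, 2, … for 1556 - a² a perfect square: first hit at a = 20: 1556 - 400 = 1156 = 34².
1556 = 20² + 34² = 400 + 1156 ✓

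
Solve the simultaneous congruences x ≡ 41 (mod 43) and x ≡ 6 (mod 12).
342

Using Chinese Remainder Theorem:
M = 43 × 12 = 516
M1 = 12, M2 = 43
y1 = 12^(-1) mod 43 = 18
y2 = 43^(-1) mod 12 = 7
x = (41×12×18 + 6×43×7) mod 516 = 342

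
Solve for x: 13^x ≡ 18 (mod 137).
44

Baby-step giant-step with step n = ⌈√137⌉ = 12.
Baby steps 13^j mod 137 (j:value) for j=0..11: 0:1, 1:13, 2:32, 3:5, 4:65, 5:23, 6:25, 7:51, 8:115, 9:125, 10:118, 11:27.
Giant-step multiplier: 13^(-12) ≡ 13^(136-12) = 13^124 ≡ 121 (mod 137).
Giant steps γ_i = 18·121^i mod 137: γ_0=18, γ_1=123, γ_2=87, γ_3=115 (in table at j=8).
x = i·n + j = 3·12 + 8 = 44.
Check: 13^44 ≡ 18 (mod 137).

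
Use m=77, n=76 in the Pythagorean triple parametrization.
(153, 11704, 11705)

Euclid's formula: a = m² - n², b = 2mn, c = m² + n²
m = 77, n = 76
a = 77² - 76² = 5929 - 5776 = 153
b = 2 × 77 × 76 = 11704
c = 77² + 76² = 5929 + 5776 = 11705
Verification: 153² + 11704² = 23409 + 136983616 = 137007025 = 11705² ✓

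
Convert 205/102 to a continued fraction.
[2; 102]

Euclidean algorithm steps:
205 = 2 × 102 + 1
102 = 102 × 1 + 0
Continued fraction: [2; 102]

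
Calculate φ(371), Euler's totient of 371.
312

371 = 7 × 53
φ(n) = n × ∏(1 - 1/p) for each prime p dividing n
φ(371) = 371 × (1 - 1/7) × (1 - 1/53) = 312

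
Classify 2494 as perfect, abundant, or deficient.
deficient

Proper divisors of 2494: sum = 1 + 2 + 29 + 43 + 58 + 86 + 1247 = 1466
Since 1466 < 2494, 2494 is deficient.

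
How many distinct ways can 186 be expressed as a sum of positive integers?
1171432692373

p(n) counts ways to write n as a sum of positive integers (order ignored).
Euler's pentagonal recurrence: p(k) = p(k-1) + p(k-2) - p(k-5) - p(k-7) + p(k-12) + p(k-15) - ... (offsets j(3j∓1)/2, signs ++--, p(0)=1, p(<0)=0).
DP table for k = 0..185: p(0)=1, p(1)=1, p(2)=2, p(3)=3, p(4)=5, p(5)=7, p(6)=11, p(7)=15, p(8)=22, p(9)=30, p(10)=42, p(11)=56, p(12)=77, p(13)=101, p(14)=135, p(15)=176, p(16)=231, p(17)=297, p(18)=385, p(19)=490, p(20)=627, p(21)=792, p(22)=1002, p(23)=1255, p(24)=1575, p(25)=1958, p(26)=2436, p(27)=3010, p(28)=3718, p(29)=4565, p(30)=5604, p(31)=6842, p(32)=8349, p(33)=10143, p(34)=12310, p(35)=14883, p(36)=17977, p(37)=21637, p(38)=26015, p(39)=31185, p(40)=37338, p(41)=44583, p(42)=53174, p(43)=63261, p(44)=75175, p(45)=89134, p(46)=105558, p(47)=124754, p(48)=147273, p(49)=173525, p(50)=204226, p(51)=239943, p(52)=281589, p(53)=329931, p(54)=386155, p(55)=451276, p(56)=526823, p(57)=614154, p(58)=715220, p(59)=831820, p(60)=966467, p(61)=1121505, p(62)=1300156, p(63)=1505499, p(64)=1741630, p(65)=2012558, p(66)=2323520, p(67)=2679689, p(68)=3087735, p(69)=3554345, p(70)=4087968, p(71)=4697205, p(72)=5392783, p(73)=6185689, p(74)=7089500, p(75)=8118264, p(76)=9289091, p(77)=10619863, p(78)=12132164, p(79)=13848650, p(80)=15796476, p(81)=18004327, p(82)=20506255, p(83)=23338469, p(84)=26543660, p(85)=30167357, p(86)=34262962, p(87)=38887673, p(88)=44108109, p(89)=49995925, p(90)=56634173, p(91)=64112359, p(92)=72533807, p(93)=82010177, p(94)=92669720, p(95)=104651419, p(96)=118114304, p(97)=133230930, p(98)=150198136, p(99)=169229875, p(100)=190569292, p(101)=214481126, p(102)=241265379, p(103)=271248950, p(104)=304801365, p(105)=342325709, p(106)=384276336, p(107)=431149389, p(108)=483502844, p(109)=541946240, p(110)=607163746, p(111)=679903203, p(112)=761002156, p(113)=851376628, p(114)=952050665, p(115)=1064144451, p(116)=1188908248, p(117)=1327710076, p(118)=1482074143, p(119)=1653668665, p(120)=1844349560, p(121)=2056148051, p(122)=2291320912, p(123)=2552338241, p(124)=2841940500, p(125)=3163127352, p(126)=3519222692, p(127)=3913864295, p(128)=4351078600, p(129)=4835271870, p(130)=5371315400, p(131)=5964539504, p(132)=6620830889, p(133)=7346629512, p(134)=8149040695, p(135)=9035836076, p(136)=10015581680, p(137)=11097645016, p(138)=12292341831, p(139)=13610949895, p(140)=15065878135, p(141)=16670689208, p(142)=18440293320, p(143)=20390982757, p(144)=22540654445, p(145)=24908858009, p(146)=27517052599, p(147)=30388671978, p(148)=33549419497, p(149)=37027355200, p(150)=40853235313, p(151)=45060624582, p(152)=49686288421, p(153)=54770336324, p(154)=60356673280, p(155)=66493182097, p(156)=73232243759, p(157)=80630964769, p(158)=88751778802, p(159)=97662728555, p(160)=107438159466, p(161)=118159068427, p(162)=129913904637, p(163)=142798995930, p(164)=156919475295, p(165)=172389800255, p(166)=189334822579, p(167)=207890420102, p(168)=228204732751, p(169)=250438925115, p(170)=274768617130, p(171)=301384802048, p(172)=330495499613, p(173)=362326859895, p(174)=397125074750, p(175)=435157697830, p(176)=476715857290, p(177)=522115831195, p(178)=571701605655, p(179)=625846753120, p(180)=684957390936, p(181)=749474411781, p(182)=819876908323, p(183)=896684817527, p(184)=980462880430, p(185)=1071823774337.
Final step: p(186) = p(185) + p(184) - p(181) - p(179) + p(174) + p(171) - p(164) - p(160) + p(151) + p(146) - p(135) - p(129) + p(116) + p(109) - p(94) - p(86) + p(69) + p(60) - p(41) - p(31) + p(10)
= 1071823774337 + 980462880430 - 749474411781 - 625846753120 + 397125074750 + 301384802048 - 156919475295 - 107438159466 + 45060624582 + 27517052599 - 9035836076 - 4835271870 + 1188908248 + 541946240 - 92669720 - 34262962 + 3554345 + 966467 - 44583 - 6842 + 42
= 1171432692373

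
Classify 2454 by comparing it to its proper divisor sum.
abundant

Proper divisors of 2454: sum = 1 + 2 + 3 + 6 + 409 + 818 + 1227 = 2466
Since 2466 > 2454, 2454 is abundant.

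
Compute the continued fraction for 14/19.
[0; 1, 2, 1, 4]

Euclidean algorithm steps:
14 = 0 × 19 + 14
19 = 1 × 14 + 5
14 = 2 × 5 + 4
5 = 1 × 4 + 1
4 = 4 × 1 + 0
Continued fraction: [0; 1, 2, 1, 4]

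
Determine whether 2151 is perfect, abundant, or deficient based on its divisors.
deficient

Proper divisors of 2151: sum = 1 + 3 + 9 + 239 + 717 = 969
Since 969 < 2151, 2151 is deficient.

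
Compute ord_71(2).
35

71 is prime, so ord(2) divides φ(71) = 70.
Divisors of 70: 1, 2, 5, 7, 10, 14, 35, 70.
Repeated squaring: 2^1 ≡ 2, 2^2 ≡ 4, 2^4 ≡ 16, 2^8 ≡ 43, 2^16 ≡ 3, 2^32 ≡ 9, 2^64 ≡ 10 (mod 71).
Test 2^d mod 71 for each divisor d in increasing order:
2^1 ≡ 2
2^2 ≡ 4
2^5 = 2^4·2^1 ≡ 32
2^7 = 2^4·2^2·2^1 ≡ 57
2^10 = 2^8·2^2 ≡ 30
2^14 = 2^8·2^4·2^2 ≡ 54
2^35 = 2^32·2^2·2^1 ≡ 1  ← first divisor giving 1
The order is 35.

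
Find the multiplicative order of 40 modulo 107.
53

107 is prime, so ord(40) divides φ(107) = 106.
Divisors of 106: 1, 2, 53, 106.
Repeated squaring: 40^1 ≡ 40, 40^2 ≡ 102, 40^4 ≡ 25, 40^8 ≡ 90, 40^16 ≡ 75, 40^32 ≡ 61, 40^64 ≡ 83 (mod 107).
Test 40^d mod 107 for each divisor d in increasing order:
40^1 ≡ 40
40^2 ≡ 102
40^53 = 40^32·40^16·40^4·40^1 ≡ 1  ← first divisor giving 1
The order is 53.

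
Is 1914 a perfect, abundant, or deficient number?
abundant

Proper divisors of 1914: sum = 1 + 2 + 3 + 6 + 11 + 22 + 29 + 33 + 58 + 66 + 87 + 174 + 319 + 638 + 957 = 2406
Since 2406 > 1914, 1914 is abundant.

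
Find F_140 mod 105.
60

Matrix identity: Q^n = [[F_(n+1), F_n], [F_n, F_(n-1)]] with Q = [[1,1],[1,0]].
n = 140 = 10001100₂. Square-and-multiply, entries mod 105:
Q^1 = [[1,1],[1,0]]
Q^2 = (Q^1)² = [[2,1],[1,1]]
Q^4 = (Q^2)² = [[5,3],[3,2]]
Q^8 = (Q^4)² = [[34,21],[21,13]]
Q^17 = (Q^8)²·Q = [[64,22],[22,42]]
Q^35 = (Q^17)²·Q = [[87,65],[65,22]]
Q^70 = (Q^35)² = [[34,50],[50,89]]
Q^140 = (Q^70)² = [[86,60],[60,26]]
F_140 mod 105 = Q^140[0][1] = 60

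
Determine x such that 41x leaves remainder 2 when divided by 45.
x ≡ 22 (mod 45)

gcd(41, 45) = 1, which divides 2, so solutions exist.
Find 41^(-1) mod 45 by the extended Euclidean algorithm:
45 = 1 × 41 + 4  ⟹  4 = (1)·45 + (-1)·41
41 = 10 × 4 + 1  ⟹  1 = (-10)·45 + (11)·41
So (11)·41 ≡ 1 (mod 45), i.e. 41^(-1) ≡ 11 (mod 45).
x ≡ 11 × 2 = 22 ≡ 22 (mod 45).
Check: 41 × 22 = 902 ≡ 2 (mod 45).
Unique solution: x ≡ 22 (mod 45)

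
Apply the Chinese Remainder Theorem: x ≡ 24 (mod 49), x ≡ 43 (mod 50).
1543

Using Chinese Remainder Theorem:
M = 49 × 50 = 2450
M1 = 50, M2 = 49
y1 = 50^(-1) mod 49 = 1
y2 = 49^(-1) mod 50 = 49
x = (24×50×1 + 43×49×49) mod 2450 = 1543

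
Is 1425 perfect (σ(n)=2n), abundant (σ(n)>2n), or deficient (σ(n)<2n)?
deficient

Proper divisors of 1425: sum = 1 + 3 + 5 + 15 + 19 + 25 + 57 + 75 + 95 + 285 + 475 = 1055
Since 1055 < 1425, 1425 is deficient.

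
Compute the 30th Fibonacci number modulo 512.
40

Matrix identity: Q^n = [[F_(n+1), F_n], [F_n, F_(n-1)]] with Q = [[1,1],[1,0]].
n = 30 = 11110₂. Square-and-multiply, entries mod 512:
Q^1 = [[1,1],[1,0]]
Q^3 = (Q^1)²·Q = [[3,2],[2,1]]
Q^7 = (Q^3)²·Q = [[21,13],[13,8]]
Q^15 = (Q^7)²·Q = [[475,98],[98,377]]
Q^30 = (Q^15)² = [[221,40],[40,181]]
F_30 mod 512 = Q^30[0][1] = 40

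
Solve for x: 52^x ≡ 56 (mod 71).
69

Baby-step giant-step with step n = ⌈√71⌉ = 9.
Baby steps 52^j mod 71 (j:value) for j=0..8: 0:1, 1:52, 2:6, 3:28, 4:36, 5:26, 6:3, 7:14, 8:18.
Giant-step multiplier: 52^(-9) ≡ 52^(70-9) = 52^61 ≡ 11 (mod 71).
Giant steps γ_i = 56·11^i mod 71: γ_0=56, γ_1=48, γ_2=31, γ_3=57, γ_4=59, γ_5=10, γ_6=39, γ_7=3 (in table at j=6).
x = i·n + j = 7·9 + 6 = 69.
Check: 52^69 ≡ 56 (mod 71).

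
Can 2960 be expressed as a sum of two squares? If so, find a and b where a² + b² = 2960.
16² + 52² (a=16, b=52)

Factorization: 2960 = 2^4 × 5 × 37
By Fermat: n is sum of two squares iff every prime p ≡ 3 (mod 4) appears to even power.
All primes ≡ 3 (mod 4) appear to even power.
Search a = 0, 1, 2, … for 2960 - a² a perfect square: first hit at a = 16: 2960 - 256 = 2704 = 52².
2960 = 16² + 52² = 256 + 2704 ✓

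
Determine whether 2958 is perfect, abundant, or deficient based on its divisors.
abundant

Proper divisors of 2958: sum = 1 + 2 + 3 + 6 + 17 + 29 + 34 + 51 + 58 + 87 + 102 + 174 + 493 + 986 + 1479 = 3522
Since 3522 > 2958, 2958 is abundant.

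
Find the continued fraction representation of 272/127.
[2; 7, 18]

Euclidean algorithm steps:
272 = 2 × 127 + 18
127 = 7 × 18 + 1
18 = 18 × 1 + 0
Continued fraction: [2; 7, 18]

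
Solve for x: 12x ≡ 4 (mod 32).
x ≡ 3 (mod 8)

gcd(12, 32) = 4, which divides 4, so solutions exist.
Divide through by 4: 3x ≡ 1 (mod 8).
Find 3^(-1) mod 8 by the extended Euclidean algorithm:
8 = 2 × 3 + 2  ⟹  2 = (1)·8 + (-2)·3
3 = 1 × 2 + 1  ⟹  1 = (-1)·8 + (3)·3
So (3)·3 ≡ 1 (mod 8), i.e. 3^(-1) ≡ 3 (mod 8).
x ≡ 3 × 1 = 3 ≡ 3 (mod 8).
Check: 12 × 3 = 36 ≡ 4 (mod 32).
x ≡ 3 (mod 8), giving 4 solutions mod 32.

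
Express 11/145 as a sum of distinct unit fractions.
1/14 + 1/226 + 1/114695

Greedy algorithm:
11/145: ceiling(145/11) = 14, use 1/14
9/2030: ceiling(2030/9) = 226, use 1/226
1/114695: ceiling(114695/1) = 114695, use 1/114695
Result: 11/145 = 1/14 + 1/226 + 1/114695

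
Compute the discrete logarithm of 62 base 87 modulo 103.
31

Baby-step giant-step with step n = ⌈√103⌉ = 11.
Baby steps 87^j mod 103 (j:value) for j=0..10: 0:1, 1:87, 2:50, 3:24, 4:28, 5:67, 6:61, 7:54, 8:63, 9:22, 10:60.
Giant-step multiplier: 87^(-11) ≡ 87^(102-11) = 87^91 ≡ 78 (mod 103).
Giant steps γ_i = 62·78^i mod 103: γ_0=62, γ_1=98, γ_2=22 (in table at j=9).
x = i·n + j = 2·11 + 9 = 31.
Check: 87^31 ≡ 62 (mod 103).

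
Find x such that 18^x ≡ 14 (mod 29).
19

Baby-step giant-step with step n = ⌈√29⌉ = 6.
Baby steps 18^j mod 29 (j:value) for j=0..5: 0:1, 1:18, 2:5, 3:3, 4:25, 5:15.
Giant-step multiplier: 18^(-6) ≡ 18^(28-6) = 18^22 ≡ 13 (mod 29).
Giant steps γ_i = 14·13^i mod 29: γ_0=14, γ_1=8, γ_2=17, γ_3=18 (in table at j=1).
x = i·n + j = 3·6 + 1 = 19.
Check: 18^19 ≡ 14 (mod 29).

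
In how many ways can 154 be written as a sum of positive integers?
60356673280

p(n) counts ways to write n as a sum of positive integers (order ignored).
Euler's pentagonal recurrence: p(k) = p(k-1) + p(k-2) - p(k-5) - p(k-7) + p(k-12) + p(k-15) - ... (offsets j(3j∓1)/2, signs ++--, p(0)=1, p(<0)=0).
DP table for k = 0..153: p(0)=1, p(1)=1, p(2)=2, p(3)=3, p(4)=5, p(5)=7, p(6)=11, p(7)=15, p(8)=22, p(9)=30, p(10)=42, p(11)=56, p(12)=77, p(13)=101, p(14)=135, p(15)=176, p(16)=231, p(17)=297, p(18)=385, p(19)=490, p(20)=627, p(21)=792, p(22)=1002, p(23)=1255, p(24)=1575, p(25)=1958, p(26)=2436, p(27)=3010, p(28)=3718, p(29)=4565, p(30)=5604, p(31)=6842, p(32)=8349, p(33)=10143, p(34)=12310, p(35)=14883, p(36)=17977, p(37)=21637, p(38)=26015, p(39)=31185, p(40)=37338, p(41)=44583, p(42)=53174, p(43)=63261, p(44)=75175, p(45)=89134, p(46)=105558, p(47)=124754, p(48)=147273, p(49)=173525, p(50)=204226, p(51)=239943, p(52)=281589, p(53)=329931, p(54)=386155, p(55)=451276, p(56)=526823, p(57)=614154, p(58)=715220, p(59)=831820, p(60)=966467, p(61)=1121505, p(62)=1300156, p(63)=1505499, p(64)=1741630, p(65)=2012558, p(66)=2323520, p(67)=2679689, p(68)=3087735, p(69)=3554345, p(70)=4087968, p(71)=4697205, p(72)=5392783, p(73)=6185689, p(74)=7089500, p(75)=8118264, p(76)=9289091, p(77)=10619863, p(78)=12132164, p(79)=13848650, p(80)=15796476, p(81)=18004327, p(82)=20506255, p(83)=23338469, p(84)=26543660, p(85)=30167357, p(86)=34262962, p(87)=38887673, p(88)=44108109, p(89)=49995925, p(90)=56634173, p(91)=64112359, p(92)=72533807, p(93)=82010177, p(94)=92669720, p(95)=104651419, p(96)=118114304, p(97)=133230930, p(98)=150198136, p(99)=169229875, p(100)=190569292, p(101)=214481126, p(102)=241265379, p(103)=271248950, p(104)=304801365, p(105)=342325709, p(106)=384276336, p(107)=431149389, p(108)=483502844, p(109)=541946240, p(110)=607163746, p(111)=679903203, p(112)=761002156, p(113)=851376628, p(114)=952050665, p(115)=1064144451, p(116)=1188908248, p(117)=1327710076, p(118)=1482074143, p(119)=1653668665, p(120)=1844349560, p(121)=2056148051, p(122)=2291320912, p(123)=2552338241, p(124)=2841940500, p(125)=3163127352, p(126)=3519222692, p(127)=3913864295, p(128)=4351078600, p(129)=4835271870, p(130)=5371315400, p(131)=5964539504, p(132)=6620830889, p(133)=7346629512, p(134)=8149040695, p(135)=9035836076, p(136)=10015581680, p(137)=11097645016, p(138)=12292341831, p(139)=13610949895, p(140)=15065878135, p(141)=16670689208, p(142)=18440293320, p(143)=20390982757, p(144)=22540654445, p(145)=24908858009, p(146)=27517052599, p(147)=30388671978, p(148)=33549419497, p(149)=37027355200, p(150)=40853235313, p(151)=45060624582, p(152)=49686288421, p(153)=54770336324.
Final step: p(154) = p(153) + p(152) - p(149) - p(147) + p(142) + p(139) - p(132) - p(128) + p(119) + p(114) - p(103) - p(97) + p(84) + p(77) - p(62) - p(54) + p(37) + p(28) - p(9)
= 54770336324 + 49686288421 - 37027355200 - 30388671978 + 18440293320 + 13610949895 - 6620830889 - 4351078600 + 1653668665 + 952050665 - 271248950 - 133230930 + 26543660 + 10619863 - 1300156 - 386155 + 21637 + 3718 - 30
= 60356673280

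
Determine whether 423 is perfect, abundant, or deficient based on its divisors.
deficient

Proper divisors of 423: sum = 1 + 3 + 9 + 47 + 141 = 201
Since 201 < 423, 423 is deficient.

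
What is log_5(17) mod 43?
20

Baby-step giant-step with step n = ⌈√43⌉ = 7.
Baby steps 5^j mod 43 (j:value) for j=0..6: 0:1, 1:5, 2:25, 3:39, 4:23, 5:29, 6:16.
Giant-step multiplier: 5^(-7) ≡ 5^(42-7) = 5^35 ≡ 7 (mod 43).
Giant steps γ_i = 17·7^i mod 43: γ_0=17, γ_1=33, γ_2=16 (in table at j=6).
x = i·n + j = 2·7 + 6 = 20.
Check: 5^20 ≡ 17 (mod 43).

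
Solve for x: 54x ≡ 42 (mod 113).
x ≡ 51 (mod 113)

gcd(54, 113) = 1, which divides 42, so solutions exist.
Find 54^(-1) mod 113 by the extended Euclidean algorithm:
113 = 2 × 54 + 5  ⟹  5 = (1)·113 + (-2)·54
54 = 10 × 5 + 4  ⟹  4 = (-10)·113 + (21)·54
5 = 1 × 4 + 1  ⟹  1 = (11)·113 + (-23)·54
So (-23)·54 ≡ 1 (mod 113), i.e. 54^(-1) ≡ -23 ≡ 90 (mod 113).
x ≡ 90 × 42 = 3780 ≡ 51 (mod 113).
Check: 54 × 51 = 2754 ≡ 42 (mod 113).
Unique solution: x ≡ 51 (mod 113)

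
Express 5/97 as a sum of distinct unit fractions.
1/20 + 1/647 + 1/1255180

Greedy algorithm:
5/97: ceiling(97/5) = 20, use 1/20
3/1940: ceiling(1940/3) = 647, use 1/647
1/1255180: ceiling(1255180/1) = 1255180, use 1/1255180
Result: 5/97 = 1/20 + 1/647 + 1/1255180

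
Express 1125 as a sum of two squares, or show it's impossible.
6² + 33² (a=6, b=33)

Factorization: 1125 = 3^2 × 5^3
By Fermat: n is sum of two squares iff every prime p ≡ 3 (mod 4) appears to even power.
All primes ≡ 3 (mod 4) appear to even power.
Search a = 0, 1, 2, … for 1125 - a² a perfect square: first hit at a = 6: 1125 - 36 = 1089 = 33².
1125 = 6² + 33² = 36 + 1089 ✓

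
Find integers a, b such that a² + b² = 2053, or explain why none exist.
17² + 42² (a=17, b=42)

Factorization: 2053 = 2053
By Fermat: n is sum of two squares iff every prime p ≡ 3 (mod 4) appears to even power.
All primes ≡ 3 (mod 4) appear to even power.
Search a = 0, 1, 2, … for 2053 - a² a perfect square: first hit at a = 17: 2053 - 289 = 1764 = 42².
2053 = 17² + 42² = 289 + 1764 ✓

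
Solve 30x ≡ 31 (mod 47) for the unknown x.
x ≡ 12 (mod 47)

gcd(30, 47) = 1, which divides 31, so solutions exist.
Find 30^(-1) mod 47 by the extended Euclidean algorithm:
47 = 1 × 30 + 17  ⟹  17 = (1)·47 + (-1)·30
30 = 1 × 17 + 13  ⟹  13 = (-1)·47 + (2)·30
17 = 1 × 13 + 4  ⟹  4 = (2)·47 + (-3)·30
13 = 3 × 4 + 1  ⟹  1 = (-7)·47 + (11)·30
So (11)·30 ≡ 1 (mod 47), i.e. 30^(-1) ≡ 11 (mod 47).
x ≡ 11 × 31 = 341 ≡ 12 (mod 47).
Check: 30 × 12 = 360 ≡ 31 (mod 47).
Unique solution: x ≡ 12 (mod 47)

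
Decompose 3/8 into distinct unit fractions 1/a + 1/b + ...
1/3 + 1/24

Greedy algorithm:
3/8: ceiling(8/3) = 3, use 1/3
1/24: ceiling(24/1) = 24, use 1/24
Result: 3/8 = 1/3 + 1/24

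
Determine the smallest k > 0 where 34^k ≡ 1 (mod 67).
66

67 is prime, so ord(34) divides φ(67) = 66.
Divisors of 66: 1, 2, 3, 6, 11, 22, 33, 66.
Repeated squaring: 34^1 ≡ 34, 34^2 ≡ 17, 34^4 ≡ 21, 34^8 ≡ 39, 34^16 ≡ 47, 34^32 ≡ 65, 34^64 ≡ 4 (mod 67).
Test 34^d mod 67 for each divisor d in increasing order:
34^1 ≡ 34
34^2 ≡ 17
34^3 = 34^2·34^1 ≡ 42
34^6 = 34^4·34^2 ≡ 22
34^11 = 34^8·34^2·34^1 ≡ 30
34^22 = 34^16·34^4·34^2 ≡ 29
34^33 = 34^32·34^1 ≡ 66
34^66 = 34^64·34^2 ≡ 1  ← first divisor giving 1
The order is 66.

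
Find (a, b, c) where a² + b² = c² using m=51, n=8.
(2537, 816, 2665)

Euclid's formula: a = m² - n², b = 2mn, c = m² + n²
m = 51, n = 8
a = 51² - 8² = 2601 - 64 = 2537
b = 2 × 51 × 8 = 816
c = 51² + 8² = 2601 + 64 = 2665
Verification: 2537² + 816² = 6436369 + 665856 = 7102225 = 2665² ✓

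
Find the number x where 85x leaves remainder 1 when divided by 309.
40

gcd(85, 309) = 1, so the inverse exists.
Extended Euclidean algorithm on (309, 85):
309 = 3 × 85 + 54  ⟹  54 = (1)·309 + (-3)·85
85 = 1 × 54 + 31  ⟹  31 = (-1)·309 + (4)·85
54 = 1 × 31 + 23  ⟹  23 = (2)·309 + (-7)·85
31 = 1 × 23 + 8  ⟹  8 = (-3)·309 + (11)·85
23 = 2 × 8 + 7  ⟹  7 = (8)·309 + (-29)·85
8 = 1 × 7 + 1  ⟹  1 = (-11)·309 + (40)·85
So (40)·85 ≡ 1 (mod 309), i.e. 85^(-1) ≡ 40 (mod 309).
Check: 85 × 40 = 3400 ≡ 1 (mod 309)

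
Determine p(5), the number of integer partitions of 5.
7

p(n) counts ways to write n as a sum of positive integers (order ignored).
Examples: 5; 4 + 1; 3 + 2; 3 + 1 + 1; 2 + 2 + 1; ... (7 total)
p(5) = 7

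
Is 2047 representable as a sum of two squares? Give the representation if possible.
Not possible

Factorization: 2047 = 23 × 89
By Fermat: n is sum of two squares iff every prime p ≡ 3 (mod 4) appears to even power.
Prime(s) ≡ 3 (mod 4) with odd exponent: [(23, 1)]
Therefore 2047 cannot be expressed as a² + b².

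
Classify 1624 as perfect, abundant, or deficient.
abundant

Proper divisors of 1624: sum = 1 + 2 + 4 + 7 + 8 + 14 + 28 + 29 + 56 + 58 + 116 + 203 + 232 + 406 + 812 = 1976
Since 1976 > 1624, 1624 is abundant.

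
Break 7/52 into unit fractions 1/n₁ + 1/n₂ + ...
1/8 + 1/104

Greedy algorithm:
7/52: ceiling(52/7) = 8, use 1/8
1/104: ceiling(104/1) = 104, use 1/104
Result: 7/52 = 1/8 + 1/104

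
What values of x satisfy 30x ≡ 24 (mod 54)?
x ≡ 8 (mod 9)

gcd(30, 54) = 6, which divides 24, so solutions exist.
Divide through by 6: 5x ≡ 4 (mod 9).
Find 5^(-1) mod 9 by the extended Euclidean algorithm:
9 = 1 × 5 + 4  ⟹  4 = (1)·9 + (-1)·5
5 = 1 × 4 + 1  ⟹  1 = (-1)·9 + (2)·5
So (2)·5 ≡ 1 (mod 9), i.e. 5^(-1) ≡ 2 (mod 9).
x ≡ 2 × 4 = 8 ≡ 8 (mod 9).
Check: 30 × 8 = 240 ≡ 24 (mod 54).
x ≡ 8 (mod 9), giving 6 solutions mod 54.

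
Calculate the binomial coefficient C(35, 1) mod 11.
2

Using Lucas' theorem:
Write n=35 and k=1 in base 11:
n in base 11: [3, 2]
k in base 11: [0, 1]
C(35,1) mod 11 = ∏ C(n_i, k_i) mod 11
Digit binomials (mod 11): C(3,0) = 1; C(2,1) = 2
Product: 1 × 2 = 2 ≡ 2 (mod 11)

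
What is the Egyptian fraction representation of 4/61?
1/16 + 1/326 + 1/159088

Greedy algorithm:
4/61: ceiling(61/4) = 16, use 1/16
3/976: ceiling(976/3) = 326, use 1/326
1/159088: ceiling(159088/1) = 159088, use 1/159088
Result: 4/61 = 1/16 + 1/326 + 1/159088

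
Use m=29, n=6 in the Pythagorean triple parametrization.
(805, 348, 877)

Euclid's formula: a = m² - n², b = 2mn, c = m² + n²
m = 29, n = 6
a = 29² - 6² = 841 - 36 = 805
b = 2 × 29 × 6 = 348
c = 29² + 6² = 841 + 36 = 877
Verification: 805² + 348² = 648025 + 121104 = 769129 = 877² ✓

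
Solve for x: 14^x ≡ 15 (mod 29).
15

Baby-step giant-step with step n = ⌈√29⌉ = 6.
Baby steps 14^j mod 29 (j:value) for j=0..5: 0:1, 1:14, 2:22, 3:18, 4:20, 5:19.
Giant-step multiplier: 14^(-6) ≡ 14^(28-6) = 14^22 ≡ 6 (mod 29).
Giant steps γ_i = 15·6^i mod 29: γ_0=15, γ_1=3, γ_2=18 (in table at j=3).
x = i·n + j = 2·6 + 3 = 15.
Check: 14^15 ≡ 15 (mod 29).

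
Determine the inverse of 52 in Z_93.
34

gcd(52, 93) = 1, so the inverse exists.
Extended Euclidean algorithm on (93, 52):
93 = 1 × 52 + 41  ⟹  41 = (1)·93 + (-1)·52
52 = 1 × 41 + 11  ⟹  11 = (-1)·93 + (2)·52
41 = 3 × 11 + 8  ⟹  8 = (4)·93 + (-7)·52
11 = 1 × 8 + 3  ⟹  3 = (-5)·93 + (9)·52
8 = 2 × 3 + 2  ⟹  2 = (14)·93 + (-25)·52
3 = 1 × 2 + 1  ⟹  1 = (-19)·93 + (34)·52
So (34)·52 ≡ 1 (mod 93), i.e. 52^(-1) ≡ 34 (mod 93).
Check: 52 × 34 = 1768 ≡ 1 (mod 93)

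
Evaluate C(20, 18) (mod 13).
8

Using Lucas' theorem:
Write n=20 and k=18 in base 13:
n in base 13: [1, 7]
k in base 13: [1, 5]
C(20,18) mod 13 = ∏ C(n_i, k_i) mod 13
Digit binomials (mod 13): C(1,1) = 1; C(7,5) = 21 ≡ 8
Product: 1 × 8 = 8 ≡ 8 (mod 13)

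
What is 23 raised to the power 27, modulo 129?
47

Repeated squaring. Binary of 27 = 11011.
23^1 ≡ 23 (mod 129); 23^2 ≡ 13 (mod 129); 23^4 ≡ 40 (mod 129); 23^8 ≡ 52 (mod 129); 23^16 ≡ 124 (mod 129)
23^27 = 23^1 × 23^2 × 23^8 × 23^16 ≡ 47 (mod 129)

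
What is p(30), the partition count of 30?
5604

p(n) counts ways to write n as a sum of positive integers (order ignored).
Euler's pentagonal recurrence: p(k) = p(k-1) + p(k-2) - p(k-5) - p(k-7) + p(k-12) + p(k-15) - ... (offsets j(3j∓1)/2, signs ++--, p(0)=1, p(<0)=0).
DP table for k = 0..29: p(0)=1, p(1)=1, p(2)=2, p(3)=3, p(4)=5, p(5)=7, p(6)=11, p(7)=15, p(8)=22, p(9)=30, p(10)=42, p(11)=56, p(12)=77, p(13)=101, p(14)=135, p(15)=176, p(16)=231, p(17)=297, p(18)=385, p(19)=490, p(20)=627, p(21)=792, p(22)=1002, p(23)=1255, p(24)=1575, p(25)=1958, p(26)=2436, p(27)=3010, p(28)=3718, p(29)=4565.
Final step: p(30) = p(29) + p(28) - p(25) - p(23) + p(18) + p(15) - p(8) - p(4)
= 4565 + 3718 - 1958 - 1255 + 385 + 176 - 22 - 5
= 5604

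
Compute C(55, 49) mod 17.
0

Using Lucas' theorem:
Write n=55 and k=49 in base 17:
n in base 17: [3, 4]
k in base 17: [2, 15]
C(55,49) mod 17 = ∏ C(n_i, k_i) mod 17
Digit binomials (mod 17): C(3,2) = 3; C(4,15) = 0 (k_i > n_i)
Product: 3 × 0 = 0 ≡ 0 (mod 17)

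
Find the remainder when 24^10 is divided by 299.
231

Repeated squaring. Binary of 10 = 1010.
24^1 ≡ 24 (mod 299); 24^2 ≡ 277 (mod 299); 24^4 ≡ 185 (mod 299); 24^8 ≡ 139 (mod 299)
24^10 = 24^2 × 24^8 ≡ 231 (mod 299)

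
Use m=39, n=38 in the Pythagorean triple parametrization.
(77, 2964, 2965)

Euclid's formula: a = m² - n², b = 2mn, c = m² + n²
m = 39, n = 38
a = 39² - 38² = 1521 - 1444 = 77
b = 2 × 39 × 38 = 2964
c = 39² + 38² = 1521 + 1444 = 2965
Verification: 77² + 2964² = 5929 + 8785296 = 8791225 = 2965² ✓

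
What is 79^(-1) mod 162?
121

gcd(79, 162) = 1, so the inverse exists.
Extended Euclidean algorithm on (162, 79):
162 = 2 × 79 + 4  ⟹  4 = (1)·162 + (-2)·79
79 = 19 × 4 + 3  ⟹  3 = (-19)·162 + (39)·79
4 = 1 × 3 + 1  ⟹  1 = (20)·162 + (-41)·79
So (-41)·79 ≡ 1 (mod 162), i.e. 79^(-1) ≡ -41 ≡ 121 (mod 162).
Check: 79 × 121 = 9559 ≡ 1 (mod 162)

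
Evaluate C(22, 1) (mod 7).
1

Using Lucas' theorem:
Write n=22 and k=1 in base 7:
n in base 7: [3, 1]
k in base 7: [0, 1]
C(22,1) mod 7 = ∏ C(n_i, k_i) mod 7
Digit binomials (mod 7): C(3,0) = 1; C(1,1) = 1
Product: 1 × 1 = 1 ≡ 1 (mod 7)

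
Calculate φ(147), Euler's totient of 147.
84

147 = 3 × 7^2
φ(n) = n × ∏(1 - 1/p) for each prime p dividing n
φ(147) = 147 × (1 - 1/3) × (1 - 1/7) = 84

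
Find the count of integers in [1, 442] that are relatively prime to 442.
192

442 = 2 × 13 × 17
φ(n) = n × ∏(1 - 1/p) for each prime p dividing n
φ(442) = 442 × (1 - 1/2) × (1 - 1/13) × (1 - 1/17) = 192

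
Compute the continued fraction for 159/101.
[1; 1, 1, 2, 1, 6, 2]

Euclidean algorithm steps:
159 = 1 × 101 + 58
101 = 1 × 58 + 43
58 = 1 × 43 + 15
43 = 2 × 15 + 13
15 = 1 × 13 + 2
13 = 6 × 2 + 1
2 = 2 × 1 + 0
Continued fraction: [1; 1, 1, 2, 1, 6, 2]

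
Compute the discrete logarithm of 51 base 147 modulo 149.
137

Baby-step giant-step with step n = ⌈√149⌉ = 13.
Baby steps 147^j mod 149 (j:value) for j=0..12: 0:1, 1:147, 2:4, 3:141, 4:16, 5:117, 6:64, 7:21, 8:107, 9:84, 10:130, 11:38, 12:73.
Giant-step multiplier: 147^(-13) ≡ 147^(148-13) = 147^135 ≡ 50 (mod 149).
Giant steps γ_i = 51·50^i mod 149: γ_0=51, γ_1=17, γ_2=105, γ_3=35, γ_4=111, γ_5=37, γ_6=62, γ_7=120, γ_8=40, γ_9=63, γ_10=21 (in table at j=7).
x = i·n + j = 10·13 + 7 = 137.
Check: 147^137 ≡ 51 (mod 149).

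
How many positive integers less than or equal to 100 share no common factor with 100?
40

100 = 2^2 × 5^2
φ(n) = n × ∏(1 - 1/p) for each prime p dividing n
φ(100) = 100 × (1 - 1/2) × (1 - 1/5) = 40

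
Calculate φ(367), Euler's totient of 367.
366

367 = 367
φ(n) = n × ∏(1 - 1/p) for each prime p dividing n
φ(367) = 367 × (1 - 1/367) = 366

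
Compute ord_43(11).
7

43 is prime, so ord(11) divides φ(43) = 42.
Divisors of 42: 1, 2, 3, 6, 7, 14, 21, 42.
Repeated squaring: 11^1 ≡ 11, 11^2 ≡ 35, 11^4 ≡ 21, 11^8 ≡ 11, 11^16 ≡ 35, 11^32 ≡ 21 (mod 43).
Test 11^d mod 43 for each divisor d in increasing order:
11^1 ≡ 11
11^2 ≡ 35
11^3 = 11^2·11^1 ≡ 41
11^6 = 11^4·11^2 ≡ 4
11^7 = 11^4·11^2·11^1 ≡ 1  ← first divisor giving 1
The order is 7.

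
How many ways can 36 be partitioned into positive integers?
17977

p(n) counts ways to write n as a sum of positive integers (order ignored).
Euler's pentagonal recurrence: p(k) = p(k-1) + p(k-2) - p(k-5) - p(k-7) + p(k-12) + p(k-15) - ... (offsets j(3j∓1)/2, signs ++--, p(0)=1, p(<0)=0).
DP table for k = 0..35: p(0)=1, p(1)=1, p(2)=2, p(3)=3, p(4)=5, p(5)=7, p(6)=11, p(7)=15, p(8)=22, p(9)=30, p(10)=42, p(11)=56, p(12)=77, p(13)=101, p(14)=135, p(15)=176, p(16)=231, p(17)=297, p(18)=385, p(19)=490, p(20)=627, p(21)=792, p(22)=1002, p(23)=1255, p(24)=1575, p(25)=1958, p(26)=2436, p(27)=3010, p(28)=3718, p(29)=4565, p(30)=5604, p(31)=6842, p(32)=8349, p(33)=10143, p(34)=12310, p(35)=14883.
Final step: p(36) = p(35) + p(34) - p(31) - p(29) + p(24) + p(21) - p(14) - p(10) + p(1)
= 14883 + 12310 - 6842 - 4565 + 1575 + 792 - 135 - 42 + 1
= 17977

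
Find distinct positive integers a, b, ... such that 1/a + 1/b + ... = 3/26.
1/9 + 1/234

Greedy algorithm:
3/26: ceiling(26/3) = 9, use 1/9
1/234: ceiling(234/1) = 234, use 1/234
Result: 3/26 = 1/9 + 1/234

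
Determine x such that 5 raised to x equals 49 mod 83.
34

Baby-step giant-step with step n = ⌈√83⌉ = 10.
Baby steps 5^j mod 83 (j:value) for j=0..9: 0:1, 1:5, 2:25, 3:42, 4:44, 5:54, 6:21, 7:22, 8:27, 9:52.
Giant-step multiplier: 5^(-10) ≡ 5^(82-10) = 5^72 ≡ 68 (mod 83).
Giant steps γ_i = 49·68^i mod 83: γ_0=49, γ_1=12, γ_2=69, γ_3=44 (in table at j=4).
x = i·n + j = 3·10 + 4 = 34.
Check: 5^34 ≡ 49 (mod 83).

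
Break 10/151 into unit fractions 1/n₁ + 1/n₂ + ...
1/16 + 1/269 + 1/129981 + 1/84475171824

Greedy algorithm:
10/151: ceiling(151/10) = 16, use 1/16
9/2416: ceiling(2416/9) = 269, use 1/269
5/649904: ceiling(649904/5) = 129981, use 1/129981
1/84475171824: ceiling(84475171824/1) = 84475171824, use 1/84475171824
Result: 10/151 = 1/16 + 1/269 + 1/129981 + 1/84475171824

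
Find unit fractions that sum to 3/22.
1/8 + 1/88

Greedy algorithm:
3/22: ceiling(22/3) = 8, use 1/8
1/88: ceiling(88/1) = 88, use 1/88
Result: 3/22 = 1/8 + 1/88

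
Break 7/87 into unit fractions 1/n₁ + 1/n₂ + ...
1/13 + 1/283 + 1/320073

Greedy algorithm:
7/87: ceiling(87/7) = 13, use 1/13
4/1131: ceiling(1131/4) = 283, use 1/283
1/320073: ceiling(320073/1) = 320073, use 1/320073
Result: 7/87 = 1/13 + 1/283 + 1/320073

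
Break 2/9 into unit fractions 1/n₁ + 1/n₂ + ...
1/5 + 1/45

Greedy algorithm:
2/9: ceiling(9/2) = 5, use 1/5
1/45: ceiling(45/1) = 45, use 1/45
Result: 2/9 = 1/5 + 1/45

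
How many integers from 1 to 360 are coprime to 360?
96

360 = 2^3 × 3^2 × 5
φ(n) = n × ∏(1 - 1/p) for each prime p dividing n
φ(360) = 360 × (1 - 1/2) × (1 - 1/3) × (1 - 1/5) = 96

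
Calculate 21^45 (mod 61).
11

Repeated squaring. Binary of 45 = 101101.
21^1 ≡ 21 (mod 61); 21^2 ≡ 14 (mod 61); 21^4 ≡ 13 (mod 61); 21^8 ≡ 47 (mod 61); 21^16 ≡ 13 (mod 61); 21^32 ≡ 47 (mod 61)
21^45 = 21^1 × 21^4 × 21^8 × 21^32 ≡ 11 (mod 61)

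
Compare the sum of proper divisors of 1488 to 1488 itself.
abundant

Proper divisors of 1488: sum = 1 + 2 + 3 + 4 + 6 + 8 + 12 + 16 + ... + 248 + 372 + 496 + 744 (19 divisors) = 2480
Since 2480 > 1488, 1488 is abundant.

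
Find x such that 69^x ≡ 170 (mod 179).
169

Baby-step giant-step with step n = ⌈√179⌉ = 14.
Baby steps 69^j mod 179 (j:value) for j=0..13: 0:1, 1:69, 2:107, 3:44, 4:172, 5:54, 6:146, 7:50, 8:49, 9:159, 10:52, 11:8, 12:15, 13:140.
Giant-step multiplier: 69^(-14) ≡ 69^(178-14) = 69^164 ≡ 149 (mod 179).
Giant steps γ_i = 170·149^i mod 179: γ_0=170, γ_1=91, γ_2=134, γ_3=97, γ_4=133, γ_5=127, γ_6=128, γ_7=98, γ_8=103, γ_9=132, γ_10=157, γ_11=123, γ_12=69 (in table at j=1).
x = i·n + j = 12·14 + 1 = 169.
Check: 69^169 ≡ 170 (mod 179).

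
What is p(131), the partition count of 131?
5964539504

p(n) counts ways to write n as a sum of positive integers (order ignored).
Euler's pentagonal recurrence: p(k) = p(k-1) + p(k-2) - p(k-5) - p(k-7) + p(k-12) + p(k-15) - ... (offsets j(3j∓1)/2, signs ++--, p(0)=1, p(<0)=0).
DP table for k = 0..130: p(0)=1, p(1)=1, p(2)=2, p(3)=3, p(4)=5, p(5)=7, p(6)=11, p(7)=15, p(8)=22, p(9)=30, p(10)=42, p(11)=56, p(12)=77, p(13)=101, p(14)=135, p(15)=176, p(16)=231, p(17)=297, p(18)=385, p(19)=490, p(20)=627, p(21)=792, p(22)=1002, p(23)=1255, p(24)=1575, p(25)=1958, p(26)=2436, p(27)=3010, p(28)=3718, p(29)=4565, p(30)=5604, p(31)=6842, p(32)=8349, p(33)=10143, p(34)=12310, p(35)=14883, p(36)=17977, p(37)=21637, p(38)=26015, p(39)=31185, p(40)=37338, p(41)=44583, p(42)=53174, p(43)=63261, p(44)=75175, p(45)=89134, p(46)=105558, p(47)=124754, p(48)=147273, p(49)=173525, p(50)=204226, p(51)=239943, p(52)=281589, p(53)=329931, p(54)=386155, p(55)=451276, p(56)=526823, p(57)=614154, p(58)=715220, p(59)=831820, p(60)=966467, p(61)=1121505, p(62)=1300156, p(63)=1505499, p(64)=1741630, p(65)=2012558, p(66)=2323520, p(67)=2679689, p(68)=3087735, p(69)=3554345, p(70)=4087968, p(71)=4697205, p(72)=5392783, p(73)=6185689, p(74)=7089500, p(75)=8118264, p(76)=9289091, p(77)=10619863, p(78)=12132164, p(79)=13848650, p(80)=15796476, p(81)=18004327, p(82)=20506255, p(83)=23338469, p(84)=26543660, p(85)=30167357, p(86)=34262962, p(87)=38887673, p(88)=44108109, p(89)=49995925, p(90)=56634173, p(91)=64112359, p(92)=72533807, p(93)=82010177, p(94)=92669720, p(95)=104651419, p(96)=118114304, p(97)=133230930, p(98)=150198136, p(99)=169229875, p(100)=190569292, p(101)=214481126, p(102)=241265379, p(103)=271248950, p(104)=304801365, p(105)=342325709, p(106)=384276336, p(107)=431149389, p(108)=483502844, p(109)=541946240, p(110)=607163746, p(111)=679903203, p(112)=761002156, p(113)=851376628, p(114)=952050665, p(115)=1064144451, p(116)=1188908248, p(117)=1327710076, p(118)=1482074143, p(119)=1653668665, p(120)=1844349560, p(121)=2056148051, p(122)=2291320912, p(123)=2552338241, p(124)=2841940500, p(125)=3163127352, p(126)=3519222692, p(127)=3913864295, p(128)=4351078600, p(129)=4835271870, p(130)=5371315400.
Final step: p(131) = p(130) + p(129) - p(126) - p(124) + p(119) + p(116) - p(109) - p(105) + p(96) + p(91) - p(80) - p(74) + p(61) + p(54) - p(39) - p(31) + p(14) + p(5)
= 5371315400 + 4835271870 - 3519222692 - 2841940500 + 1653668665 + 1188908248 - 541946240 - 342325709 + 118114304 + 64112359 - 15796476 - 7089500 + 1121505 + 386155 - 31185 - 6842 + 135 + 7
= 5964539504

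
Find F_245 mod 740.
265

Matrix identity: Q^n = [[F_(n+1), F_n], [F_n, F_(n-1)]] with Q = [[1,1],[1,0]].
n = 245 = 11110101₂. Square-and-multiply, entries mod 740:
Q^1 = [[1,1],[1,0]]
Q^3 = (Q^1)²·Q = [[3,2],[2,1]]
Q^7 = (Q^3)²·Q = [[21,13],[13,8]]
Q^15 = (Q^7)²·Q = [[247,610],[610,377]]
Q^30 = (Q^15)² = [[209,280],[280,669]]
Q^61 = (Q^30)²·Q = [[141,721],[721,160]]
Q^122 = (Q^61)² = [[262,201],[201,61]]
Q^245 = (Q^122)²·Q = [[68,265],[265,543]]
F_245 mod 740 = Q^245[0][1] = 265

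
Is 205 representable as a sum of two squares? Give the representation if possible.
3² + 14² (a=3, b=14)

Factorization: 205 = 5 × 41
By Fermat: n is sum of two squares iff every prime p ≡ 3 (mod 4) appears to even power.
All primes ≡ 3 (mod 4) appear to even power.
Search a = 0, 1, 2, … for 205 - a² a perfect square: first hit at a = 3: 205 - 9 = 196 = 14².
205 = 3² + 14² = 9 + 196 ✓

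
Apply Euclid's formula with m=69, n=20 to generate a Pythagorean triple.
(4361, 2760, 5161)

Euclid's formula: a = m² - n², b = 2mn, c = m² + n²
m = 69, n = 20
a = 69² - 20² = 4761 - 400 = 4361
b = 2 × 69 × 20 = 2760
c = 69² + 20² = 4761 + 400 = 5161
Verification: 4361² + 2760² = 19018321 + 7617600 = 26635921 = 5161² ✓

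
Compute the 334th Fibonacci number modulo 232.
231

Matrix identity: Q^n = [[F_(n+1), F_n], [F_n, F_(n-1)]] with Q = [[1,1],[1,0]].
n = 334 = 101001110₂. Square-and-multiply, entries mod 232:
Q^1 = [[1,1],[1,0]]
Q^2 = (Q^1)² = [[2,1],[1,1]]
Q^5 = (Q^2)²·Q = [[8,5],[5,3]]
Q^10 = (Q^5)² = [[89,55],[55,34]]
Q^20 = (Q^10)² = [[42,37],[37,5]]
Q^41 = (Q^20)²·Q = [[0,117],[117,115]]
Q^83 = (Q^41)²·Q = [[0,1],[1,231]]
Q^167 = (Q^83)²·Q = [[0,1],[1,231]]
Q^334 = (Q^167)² = [[1,231],[231,2]]
F_334 mod 232 = Q^334[0][1] = 231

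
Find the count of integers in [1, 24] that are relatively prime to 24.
8

24 = 2^3 × 3
φ(n) = n × ∏(1 - 1/p) for each prime p dividing n
φ(24) = 24 × (1 - 1/2) × (1 - 1/3) = 8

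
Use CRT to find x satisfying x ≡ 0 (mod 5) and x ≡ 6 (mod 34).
40

Using Chinese Remainder Theorem:
M = 5 × 34 = 170
M1 = 34, M2 = 5
y1 = 34^(-1) mod 5 = 4
y2 = 5^(-1) mod 34 = 7
x = (0×34×4 + 6×5×7) mod 170 = 40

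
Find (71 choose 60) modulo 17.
0

Using Lucas' theorem:
Write n=71 and k=60 in base 17:
n in base 17: [4, 3]
k in base 17: [3, 9]
C(71,60) mod 17 = ∏ C(n_i, k_i) mod 17
Digit binomials (mod 17): C(4,3) = 4; C(3,9) = 0 (k_i > n_i)
Product: 4 × 0 = 0 ≡ 0 (mod 17)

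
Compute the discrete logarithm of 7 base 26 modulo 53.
38

Baby-step giant-step with step n = ⌈√53⌉ = 8.
Baby steps 26^j mod 53 (j:value) for j=0..7: 0:1, 1:26, 2:40, 3:33, 4:10, 5:48, 6:29, 7:12.
Giant-step multiplier: 26^(-8) ≡ 26^(52-8) = 26^44 ≡ 44 (mod 53).
Giant steps γ_i = 7·44^i mod 53: γ_0=7, γ_1=43, γ_2=37, γ_3=38, γ_4=29 (in table at j=6).
x = i·n + j = 4·8 + 6 = 38.
Check: 26^38 ≡ 7 (mod 53).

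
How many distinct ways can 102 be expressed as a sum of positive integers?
241265379

p(n) counts ways to write n as a sum of positive integers (order ignored).
Euler's pentagonal recurrence: p(k) = p(k-1) + p(k-2) - p(k-5) - p(k-7) + p(k-12) + p(k-15) - ... (offsets j(3j∓1)/2, signs ++--, p(0)=1, p(<0)=0).
DP table for k = 0..101: p(0)=1, p(1)=1, p(2)=2, p(3)=3, p(4)=5, p(5)=7, p(6)=11, p(7)=15, p(8)=22, p(9)=30, p(10)=42, p(11)=56, p(12)=77, p(13)=101, p(14)=135, p(15)=176, p(16)=231, p(17)=297, p(18)=385, p(19)=490, p(20)=627, p(21)=792, p(22)=1002, p(23)=1255, p(24)=1575, p(25)=1958, p(26)=2436, p(27)=3010, p(28)=3718, p(29)=4565, p(30)=5604, p(31)=6842, p(32)=8349, p(33)=10143, p(34)=12310, p(35)=14883, p(36)=17977, p(37)=21637, p(38)=26015, p(39)=31185, p(40)=37338, p(41)=44583, p(42)=53174, p(43)=63261, p(44)=75175, p(45)=89134, p(46)=105558, p(47)=124754, p(48)=147273, p(49)=173525, p(50)=204226, p(51)=239943, p(52)=281589, p(53)=329931, p(54)=386155, p(55)=451276, p(56)=526823, p(57)=614154, p(58)=715220, p(59)=831820, p(60)=966467, p(61)=1121505, p(62)=1300156, p(63)=1505499, p(64)=1741630, p(65)=2012558, p(66)=2323520, p(67)=2679689, p(68)=3087735, p(69)=3554345, p(70)=4087968, p(71)=4697205, p(72)=5392783, p(73)=6185689, p(74)=7089500, p(75)=8118264, p(76)=9289091, p(77)=10619863, p(78)=12132164, p(79)=13848650, p(80)=15796476, p(81)=18004327, p(82)=20506255, p(83)=23338469, p(84)=26543660, p(85)=30167357, p(86)=34262962, p(87)=38887673, p(88)=44108109, p(89)=49995925, p(90)=56634173, p(91)=64112359, p(92)=72533807, p(93)=82010177, p(94)=92669720, p(95)=104651419, p(96)=118114304, p(97)=133230930, p(98)=150198136, p(99)=169229875, p(100)=190569292, p(101)=214481126.
Final step: p(102) = p(101) + p(100) - p(97) - p(95) + p(90) + p(87) - p(80) - p(76) + p(67) + p(62) - p(51) - p(45) + p(32) + p(25) - p(10) - p(2)
= 214481126 + 190569292 - 133230930 - 104651419 + 56634173 + 38887673 - 15796476 - 9289091 + 2679689 + 1300156 - 239943 - 89134 + 8349 + 1958 - 42 - 2
= 241265379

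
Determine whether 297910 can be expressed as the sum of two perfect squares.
Not possible

Factorization: 297910 = 2 × 5 × 31^3
By Fermat: n is sum of two squares iff every prime p ≡ 3 (mod 4) appears to even power.
Prime(s) ≡ 3 (mod 4) with odd exponent: [(31, 3)]
Therefore 297910 cannot be expressed as a² + b².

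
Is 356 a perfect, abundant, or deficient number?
deficient

Proper divisors of 356: sum = 1 + 2 + 4 + 89 + 178 = 274
Since 274 < 356, 356 is deficient.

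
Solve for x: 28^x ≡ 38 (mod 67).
11

Baby-step giant-step with step n = ⌈√67⌉ = 9.
Baby steps 28^j mod 67 (j:value) for j=0..8: 0:1, 1:28, 2:47, 3:43, 4:65, 5:11, 6:40, 7:48, 8:4.
Giant-step multiplier: 28^(-9) ≡ 28^(66-9) = 28^57 ≡ 3 (mod 67).
Giant steps γ_i = 38·3^i mod 67: γ_0=38, γ_1=47 (in table at j=2).
x = i·n + j = 1·9 + 2 = 11.
Check: 28^11 ≡ 38 (mod 67).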